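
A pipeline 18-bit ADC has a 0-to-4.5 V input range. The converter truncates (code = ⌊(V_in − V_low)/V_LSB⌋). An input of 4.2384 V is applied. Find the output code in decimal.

code 246904

With 262144 levels over 4.5 V, one step is 17.17 µV.
(V_in − V_low)/LSB = (4.2384 − 0) / 1.71661e-05 = 246904.695.
⌊·⌋(246904.695) = 246904.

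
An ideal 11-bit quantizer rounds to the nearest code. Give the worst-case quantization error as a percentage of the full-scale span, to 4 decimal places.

Rounding → worst-case error = ½ LSB = V_FS/2^12, so 100/4096 = 0.0244141 % of full scale.

0.0244 %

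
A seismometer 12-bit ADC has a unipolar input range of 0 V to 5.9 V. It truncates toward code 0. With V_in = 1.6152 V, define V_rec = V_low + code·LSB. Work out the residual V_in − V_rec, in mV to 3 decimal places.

0.478 mV

LSB = 5.9/2^12 = 1.440 mV.
(V_in − V_low)/LSB = (1.6152 − 0)/0.00144043 = 1121.3321 → code 1121 (floor).
Code 1121 maps back to 0 + 1121×0.00144043 V = 1.6147217 V.
V_in − V_rec = 0.00047832 V = 0.478 mV.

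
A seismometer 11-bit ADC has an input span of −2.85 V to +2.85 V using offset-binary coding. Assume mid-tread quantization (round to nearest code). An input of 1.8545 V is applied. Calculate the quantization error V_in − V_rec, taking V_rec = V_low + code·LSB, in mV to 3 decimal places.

One LSB is 5.7 V / 2048 = 2.783 mV.
(1.8545 − (−2.85))/0.0027832 = 1690.3186; round gives code 1690.
V_rec = (−2.85) + 1690·0.0027832 = 1.8536133 V.
V_in − V_rec = 0.000886719 V = 0.887 mV.

0.887 mV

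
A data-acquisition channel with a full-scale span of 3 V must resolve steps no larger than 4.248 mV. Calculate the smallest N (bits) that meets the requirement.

10 bits

Number of steps required ≥ 3 V / 4.248 mV = 706.21.
Need 2^N ≥ 706.21; 2^9 = 512, 2^10 = 1024.
Minimum N = 10.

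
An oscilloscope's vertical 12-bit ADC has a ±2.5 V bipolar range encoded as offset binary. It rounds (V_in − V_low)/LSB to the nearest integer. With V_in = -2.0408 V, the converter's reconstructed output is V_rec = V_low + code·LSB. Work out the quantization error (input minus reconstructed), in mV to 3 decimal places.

0.216 mV

One LSB is 5 V / 4096 = 1.221 mV.
(-2.0408 − (−2.5))/0.0012207 = 376.1766; round gives code 376.
Code 376 maps back to (−2.5) + 376×0.0012207 V = -2.0410156 V.
Error = -2.0408 − (−2.0410156) = 0.000215625 V = 0.216 mV.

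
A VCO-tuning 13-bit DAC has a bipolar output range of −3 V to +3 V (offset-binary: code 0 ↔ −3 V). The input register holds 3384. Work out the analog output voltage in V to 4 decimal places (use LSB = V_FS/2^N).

-0.5215 V

LSB = 6 V / 2^13 = 0.732 mV.
V_out = (−3) + 3384 × 0.000732422 V = -0.521484 V.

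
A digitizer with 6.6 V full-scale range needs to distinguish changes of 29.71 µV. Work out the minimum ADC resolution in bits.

18 bits

Number of steps required ≥ 6.6 V / 29.71 µV = 222147.43.
Need 2^N ≥ 222147.43; 2^17 = 131072, 2^18 = 262144.
Minimum N = 18.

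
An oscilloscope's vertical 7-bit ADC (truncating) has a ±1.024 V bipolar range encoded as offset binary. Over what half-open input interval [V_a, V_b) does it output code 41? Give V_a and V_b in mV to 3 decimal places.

[-368.000 mV, -352.000 mV)

LSB = 2.048/2^7 = 16.000 mV.
V_a = V_low + 41·LSB = -0.368 V; V_b = V_low + 42·LSB = -0.352 V.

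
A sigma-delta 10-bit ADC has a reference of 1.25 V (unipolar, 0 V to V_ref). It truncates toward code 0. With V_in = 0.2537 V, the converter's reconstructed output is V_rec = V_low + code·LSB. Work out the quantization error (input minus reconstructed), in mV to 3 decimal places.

1.014 mV

One LSB is 1.25 V / 1024 = 1.221 mV.
(V_in − V_low)/LSB = (0.2537 − 0)/0.0012207 = 207.8310 → code 207 (floor).
Reconstructed: 0.25268555 V.
Error = 0.2537 − 0.25268555 = 0.00101445 V = 1.014 mV.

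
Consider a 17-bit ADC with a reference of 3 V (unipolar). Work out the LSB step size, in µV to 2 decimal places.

Full-scale span = 3 V.
LSB = 3 / 2^17 = 3 / 131072 = 2.28882e-05 V = 22.89 µV.

22.89 µV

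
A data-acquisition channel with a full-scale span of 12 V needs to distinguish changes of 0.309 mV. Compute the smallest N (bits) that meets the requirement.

16 bits

Number of steps required ≥ 12 V / 0.309 mV = 38834.95.
Need 2^N ≥ 38834.95; 2^15 = 32768, 2^16 = 65536.
Minimum N = 16.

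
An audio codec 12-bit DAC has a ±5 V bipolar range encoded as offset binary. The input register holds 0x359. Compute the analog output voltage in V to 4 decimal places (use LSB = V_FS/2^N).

LSB = 10 V / 2^12 = 2.441 mV.
Code 0x359 = 857 decimal.
V_out = (−5) + 857 × 0.00244141 V = -2.90771 V.

-2.9077 V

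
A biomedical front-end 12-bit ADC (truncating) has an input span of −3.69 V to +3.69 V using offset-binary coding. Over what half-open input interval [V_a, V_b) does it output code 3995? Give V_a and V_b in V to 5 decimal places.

LSB = 7.38/2^12 = 1.802 mV.
V_a = V_low + 3995·LSB = 3.50802 V; V_b = V_low + 3996·LSB = 3.50982 V.

[3.50802 V, 3.50982 V)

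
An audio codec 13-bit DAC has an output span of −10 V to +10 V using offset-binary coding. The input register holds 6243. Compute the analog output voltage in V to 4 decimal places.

5.2417 V

LSB = 20 V / 2^13 = 2.441 mV.
V_out = (−10) + 6243 × 0.00244141 V = 5.2417 V.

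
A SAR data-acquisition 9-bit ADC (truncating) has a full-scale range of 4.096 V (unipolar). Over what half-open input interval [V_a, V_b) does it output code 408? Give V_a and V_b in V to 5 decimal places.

[3.26400 V, 3.27200 V)

LSB = 4.096/2^9 = 8.000 mV.
V_a = V_low + 408·LSB = 3.264 V; V_b = V_low + 409·LSB = 3.272 V.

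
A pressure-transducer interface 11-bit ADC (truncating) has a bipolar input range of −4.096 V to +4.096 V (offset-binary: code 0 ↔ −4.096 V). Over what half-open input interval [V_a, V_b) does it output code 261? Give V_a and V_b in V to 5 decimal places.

LSB = 8.192/2^11 = 4.000 mV.
V_a = V_low + 261·LSB = -3.052 V; V_b = V_low + 262·LSB = -3.048 V.

[-3.05200 V, -3.04800 V)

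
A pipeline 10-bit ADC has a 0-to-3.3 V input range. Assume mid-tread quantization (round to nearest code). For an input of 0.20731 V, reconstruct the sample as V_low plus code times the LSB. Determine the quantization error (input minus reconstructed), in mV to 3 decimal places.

Step size: 3.3 V ÷ 2^10 = 3.223 mV.
(0.20731 − 0)/0.00322266 = 64.3289; round gives code 64.
V_rec = 0 + 64·0.00322266 = 0.20625 V.
Difference: 0.00106 V → 1.060 mV.

1.060 mV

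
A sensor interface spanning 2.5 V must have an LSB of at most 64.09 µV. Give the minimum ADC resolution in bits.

16 bits

Number of steps required ≥ 2.5 V / 64.09 µV = 39007.65.
Need 2^N ≥ 39007.65; 2^15 = 32768, 2^16 = 65536.
Minimum N = 16.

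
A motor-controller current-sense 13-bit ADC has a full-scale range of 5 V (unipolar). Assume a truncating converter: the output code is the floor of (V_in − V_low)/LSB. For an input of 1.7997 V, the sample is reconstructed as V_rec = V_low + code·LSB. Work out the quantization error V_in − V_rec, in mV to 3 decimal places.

0.384 mV

One LSB is 5 V / 8192 = 0.610 mV.
Scaled input = 2948.6285 LSBs, so code = 2948.
Code 2948 maps back to 0 + 2948×0.000610352 V = 1.7993164 V.
Difference: 0.000383594 V → 0.384 mV.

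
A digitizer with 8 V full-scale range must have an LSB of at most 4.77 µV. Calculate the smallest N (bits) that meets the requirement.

21 bits

Number of steps required ≥ 8 V / 4.77 µV = 1677148.85.
Need 2^N ≥ 1677148.85; 2^20 = 1048576, 2^21 = 2097152.
Minimum N = 21.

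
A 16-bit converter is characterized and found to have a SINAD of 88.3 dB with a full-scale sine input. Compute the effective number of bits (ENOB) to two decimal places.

ENOB = (SINAD − 1.76) / 6.02 = (88.3 − 1.76)/6.02 = 14.375.

14.38 bits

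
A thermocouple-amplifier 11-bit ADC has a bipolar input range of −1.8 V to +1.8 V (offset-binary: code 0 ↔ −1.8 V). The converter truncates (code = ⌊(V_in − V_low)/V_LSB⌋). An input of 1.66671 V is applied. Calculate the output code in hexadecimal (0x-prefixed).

code 0x7B4 (decimal 1972)

With 2048 levels over 3.6 V, one step is 1.758 mV.
Input sits at 1972.173 steps above V_low.
So the output code is 1972.
In hexadecimal (0x-prefixed): 0x7B4.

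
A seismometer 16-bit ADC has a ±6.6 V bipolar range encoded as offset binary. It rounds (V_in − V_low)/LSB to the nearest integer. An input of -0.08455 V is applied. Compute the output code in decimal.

LSB = 13.2 V / 65536 = 201.42 µV.
Input sits at 32348.222 steps above V_low.
Round → code 32348.

code 32348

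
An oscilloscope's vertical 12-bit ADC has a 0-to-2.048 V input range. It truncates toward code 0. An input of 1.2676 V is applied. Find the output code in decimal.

With 4096 levels over 2.048 V, one step is 0.500 mV.
(1.2676 − 0) / 0.0005 = 2535.200 LSBs.
Floor → code 2535.

code 2535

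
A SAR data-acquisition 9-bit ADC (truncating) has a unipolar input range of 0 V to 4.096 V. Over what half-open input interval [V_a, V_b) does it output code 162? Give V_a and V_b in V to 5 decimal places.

[1.29600 V, 1.30400 V)

LSB = 4.096/2^9 = 8.000 mV.
V_a = V_low + 162·LSB = 1.296 V; V_b = V_low + 163·LSB = 1.304 V.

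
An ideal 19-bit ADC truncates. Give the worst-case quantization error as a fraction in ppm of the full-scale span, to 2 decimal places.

Truncating → worst-case error = 1 LSB = V_FS/2^19, so 1e+06/524288 = 1.90735 ppm of full scale.

1.91 ppm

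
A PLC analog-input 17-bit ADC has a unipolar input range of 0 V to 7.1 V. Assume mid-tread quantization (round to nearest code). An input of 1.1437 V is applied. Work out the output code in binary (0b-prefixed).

code 0b101001001111010 (decimal 21114)

With 131072 levels over 7.1 V, one step is 54.17 µV.
(1.1437 − 0) / 5.41687e-05 = 21113.669 LSBs.
round(21113.669) = 21114.
In binary (0b-prefixed): 0b101001001111010.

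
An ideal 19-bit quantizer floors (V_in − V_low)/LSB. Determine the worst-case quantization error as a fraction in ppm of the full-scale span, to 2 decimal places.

Truncating → worst-case error = 1 LSB = V_FS/2^19, so 1e+06/524288 = 1.90735 ppm of full scale.

1.91 ppm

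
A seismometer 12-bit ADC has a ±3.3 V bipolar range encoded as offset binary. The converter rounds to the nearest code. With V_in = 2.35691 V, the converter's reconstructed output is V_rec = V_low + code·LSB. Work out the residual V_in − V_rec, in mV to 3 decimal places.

-0.463 mV

Step size: 6.6 V ÷ 2^12 = 1.611 mV.
(2.35691 − (−3.3))/0.00161133 = 3510.7126; round gives code 3511.
V_rec = (−3.3) + 3511·0.00161133 = 2.357373 V.
Difference: -0.000463047 V → -0.463 mV.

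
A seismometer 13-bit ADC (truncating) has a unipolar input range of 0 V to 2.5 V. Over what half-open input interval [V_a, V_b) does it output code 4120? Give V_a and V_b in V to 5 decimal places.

LSB = 2.5/2^13 = 305.18 µV.
V_a = V_low + 4120·LSB = 1.25732 V; V_b = V_low + 4121·LSB = 1.25763 V.

[1.25732 V, 1.25763 V)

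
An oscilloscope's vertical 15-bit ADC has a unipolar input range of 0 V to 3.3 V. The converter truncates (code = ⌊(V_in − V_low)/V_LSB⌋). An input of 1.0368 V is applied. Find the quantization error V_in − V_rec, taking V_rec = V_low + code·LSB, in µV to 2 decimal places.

LSB = 3.3/2^15 = 100.71 µV.
(1.0368 − 0)/0.000100708 = 10295.1098; ⌊·⌋ gives code 10295.
V_rec = 0 + 10295·0.000100708 = 1.0367889 V.
V_in − V_rec = 1.10596e-05 V = 11.06 µV.

11.06 µV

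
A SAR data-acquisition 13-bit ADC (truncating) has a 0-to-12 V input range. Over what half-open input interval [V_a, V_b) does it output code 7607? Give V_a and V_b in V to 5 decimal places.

LSB = 12/2^13 = 1.465 mV.
V_a = V_low + 7607·LSB = 11.1431 V; V_b = V_low + 7608·LSB = 11.1445 V.

[11.14307 V, 11.14453 V)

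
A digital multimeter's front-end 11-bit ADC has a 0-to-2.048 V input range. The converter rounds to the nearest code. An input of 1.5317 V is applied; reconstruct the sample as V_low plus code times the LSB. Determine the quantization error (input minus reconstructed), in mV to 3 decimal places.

-0.300 mV

Step size: 2.048 V ÷ 2^11 = 1.000 mV.
(V_in − V_low)/LSB = (1.5317 − 0)/0.001 = 1531.7000 → code 1532 (round).
Code 1532 maps back to 0 + 1532×0.001 V = 1.532 V.
Difference: -0.0003 V → -0.300 mV.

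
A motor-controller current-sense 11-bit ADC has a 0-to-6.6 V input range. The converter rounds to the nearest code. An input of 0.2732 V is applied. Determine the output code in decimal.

With 2048 levels over 6.6 V, one step is 3.223 mV.
(0.2732 − 0) / 0.00322266 = 84.775 LSBs.
round(84.775) = 85.

code 85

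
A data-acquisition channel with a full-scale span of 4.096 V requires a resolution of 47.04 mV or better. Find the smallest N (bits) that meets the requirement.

7 bits

Number of steps required ≥ 4.096 V / 47.04 mV = 87.07.
Need 2^N ≥ 87.07; 2^6 = 64, 2^7 = 128.
Minimum N = 7.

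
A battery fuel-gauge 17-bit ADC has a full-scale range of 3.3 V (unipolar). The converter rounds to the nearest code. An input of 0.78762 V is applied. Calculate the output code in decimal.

code 31283

Full-scale span = 3.3 V; LSB = 3.3/2^17 = 25.18 µV.
(V_in − V_low)/LSB = (0.78762 − 0) / 2.5177e-05 = 31283.312.
Round → code 31283.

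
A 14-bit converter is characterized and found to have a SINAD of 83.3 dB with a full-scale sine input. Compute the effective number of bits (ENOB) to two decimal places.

13.54 bits

ENOB = (SINAD − 1.76) / 6.02 = (83.3 − 1.76)/6.02 = 13.545.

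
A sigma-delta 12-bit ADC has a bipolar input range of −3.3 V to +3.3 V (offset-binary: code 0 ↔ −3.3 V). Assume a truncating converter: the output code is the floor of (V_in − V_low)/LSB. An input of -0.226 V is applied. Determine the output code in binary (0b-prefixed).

Full-scale span = 6.6 V; LSB = 6.6/2^12 = 1.611 mV.
(V_in − V_low)/LSB = (-0.226 − (−3.3)) / 0.00161133 = 1907.743.
So the output code is 1907.
In binary (0b-prefixed): 0b11101110011.

code 0b11101110011 (decimal 1907)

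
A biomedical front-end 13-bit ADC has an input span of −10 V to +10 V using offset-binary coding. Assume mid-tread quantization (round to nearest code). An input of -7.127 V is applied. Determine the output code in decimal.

With 8192 levels over 20 V, one step is 2.441 mV.
(V_in − V_low)/LSB = (-7.127 − (−10)) / 0.00244141 = 1176.781.
So the output code is 1177.

code 1177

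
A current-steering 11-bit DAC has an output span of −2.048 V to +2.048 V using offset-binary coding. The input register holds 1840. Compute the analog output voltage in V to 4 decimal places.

LSB = 4.096 V / 2^11 = 2.000 mV.
V_out = (−2.048) + 1840 × 0.002 V = 1.632 V.

1.6320 V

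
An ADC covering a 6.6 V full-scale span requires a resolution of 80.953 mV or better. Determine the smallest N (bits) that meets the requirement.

Number of steps required ≥ 6.6 V / 80.953 mV = 81.53.
Need 2^N ≥ 81.53; 2^6 = 64, 2^7 = 128.
Minimum N = 7.

7 bits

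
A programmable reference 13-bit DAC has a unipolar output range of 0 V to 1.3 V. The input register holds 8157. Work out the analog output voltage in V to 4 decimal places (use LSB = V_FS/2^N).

LSB = 1.3 V / 2^13 = 158.69 µV.
V_out = 0 + 8157 × 0.000158691 V = 1.29445 V.

1.2944 V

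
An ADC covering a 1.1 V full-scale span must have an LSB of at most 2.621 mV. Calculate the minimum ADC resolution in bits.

Number of steps required ≥ 1.1 V / 2.621 mV = 419.69.
Need 2^N ≥ 419.69; 2^8 = 256, 2^9 = 512.
Minimum N = 9.

9 bits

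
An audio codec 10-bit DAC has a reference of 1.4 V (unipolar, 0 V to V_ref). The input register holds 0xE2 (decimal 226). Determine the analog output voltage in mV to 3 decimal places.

LSB = 1.4 V / 2^10 = 1.367 mV.
Code 0xE2 = 226 decimal.
V_out = 0 + 226 × 0.00136719 V = 0.308984 V.
= 308.984 mV.

308.984 mV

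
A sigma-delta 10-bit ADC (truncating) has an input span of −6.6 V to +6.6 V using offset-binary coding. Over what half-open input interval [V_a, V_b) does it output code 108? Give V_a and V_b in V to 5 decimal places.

LSB = 13.2/2^10 = 12.891 mV.
V_a = V_low + 108·LSB = -5.20781 V; V_b = V_low + 109·LSB = -5.19492 V.

[-5.20781 V, -5.19492 V)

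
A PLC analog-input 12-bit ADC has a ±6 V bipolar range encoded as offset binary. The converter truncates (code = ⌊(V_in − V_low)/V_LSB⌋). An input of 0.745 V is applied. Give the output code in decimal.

LSB = 12 V / 4096 = 2.930 mV.
(V_in − V_low)/LSB = (0.745 − (−6)) / 0.00292969 = 2302.293.
⌊·⌋(2302.293) = 2302.

code 2302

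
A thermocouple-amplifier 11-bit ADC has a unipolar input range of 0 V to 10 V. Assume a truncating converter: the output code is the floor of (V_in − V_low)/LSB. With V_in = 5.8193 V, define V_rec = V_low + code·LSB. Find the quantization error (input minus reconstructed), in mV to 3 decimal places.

One LSB is 10 V / 2048 = 4.883 mV.
(V_in − V_low)/LSB = (5.8193 − 0)/0.00488281 = 1191.7926 → code 1191 (floor).
V_rec = 0 + 1191·0.00488281 = 5.8154297 V.
V_in − V_rec = 0.00387031 V = 3.870 mV.

3.870 mV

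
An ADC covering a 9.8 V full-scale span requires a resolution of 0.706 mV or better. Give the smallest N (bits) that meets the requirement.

14 bits

Number of steps required ≥ 9.8 V / 0.706 mV = 13881.02.
Need 2^N ≥ 13881.02; 2^13 = 8192, 2^14 = 16384.
Minimum N = 14.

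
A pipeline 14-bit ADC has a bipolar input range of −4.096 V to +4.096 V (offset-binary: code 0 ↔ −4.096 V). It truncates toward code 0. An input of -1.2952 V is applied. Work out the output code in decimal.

LSB = 8.192 V / 16384 = 0.500 mV.
(V_in − V_low)/LSB = (-1.2952 − (−4.096)) / 0.0005 = 5601.600.
⌊·⌋(5601.600) = 5601.

code 5601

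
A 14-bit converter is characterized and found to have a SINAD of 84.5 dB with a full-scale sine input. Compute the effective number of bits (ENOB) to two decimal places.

13.74 bits

ENOB = (SINAD − 1.76) / 6.02 = (84.5 − 1.76)/6.02 = 13.744.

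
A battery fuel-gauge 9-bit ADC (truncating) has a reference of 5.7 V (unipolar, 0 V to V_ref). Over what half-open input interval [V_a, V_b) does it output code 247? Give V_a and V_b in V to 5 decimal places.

LSB = 5.7/2^9 = 11.133 mV.
V_a = V_low + 247·LSB = 2.7498 V; V_b = V_low + 248·LSB = 2.76094 V.

[2.74980 V, 2.76094 V)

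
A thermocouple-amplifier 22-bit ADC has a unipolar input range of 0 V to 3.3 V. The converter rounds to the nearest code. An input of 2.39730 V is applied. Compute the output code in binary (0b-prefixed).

Full-scale span = 3.3 V; LSB = 3.3/2^22 = 0.79 µV.
(V_in − V_low)/LSB = (2.39730 − 0) / 7.86781e-07 = 3046971.206.
So the output code is 3046971.
In binary (0b-prefixed): 0b1011100111111000111011.

code 0b1011100111111000111011 (decimal 3046971)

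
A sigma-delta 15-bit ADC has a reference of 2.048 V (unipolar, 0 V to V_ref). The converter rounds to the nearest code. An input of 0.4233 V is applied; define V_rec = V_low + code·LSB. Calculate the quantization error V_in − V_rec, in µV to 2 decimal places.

-12.50 µV

One LSB is 2.048 V / 32768 = 62.50 µV.
Scaled input = 6772.8000 LSBs, so code = 6773.
Reconstructed: 0.4233125 V.
V_in − V_rec = -1.25e-05 V = -12.50 µV.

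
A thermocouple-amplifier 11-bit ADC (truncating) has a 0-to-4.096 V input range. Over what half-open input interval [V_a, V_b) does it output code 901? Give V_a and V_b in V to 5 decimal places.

[1.80200 V, 1.80400 V)

LSB = 4.096/2^11 = 2.000 mV.
V_a = V_low + 901·LSB = 1.802 V; V_b = V_low + 902·LSB = 1.804 V.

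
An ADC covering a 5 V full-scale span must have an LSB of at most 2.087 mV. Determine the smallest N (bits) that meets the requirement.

12 bits

Number of steps required ≥ 5 V / 2.087 mV = 2395.78.
Need 2^N ≥ 2395.78; 2^11 = 2048, 2^12 = 4096.
Minimum N = 12.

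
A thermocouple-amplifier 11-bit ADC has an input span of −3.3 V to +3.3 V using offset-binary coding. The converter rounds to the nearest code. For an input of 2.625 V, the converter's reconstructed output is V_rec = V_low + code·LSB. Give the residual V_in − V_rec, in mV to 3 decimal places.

LSB = 6.6/2^11 = 3.223 mV.
Scaled input = 1838.5455 LSBs, so code = 1839.
V_rec = (−3.3) + 1839·0.00322266 = 2.6264648 V.
Error = 2.625 − 2.6264648 = -0.00146484 V = -1.465 mV.

-1.465 mV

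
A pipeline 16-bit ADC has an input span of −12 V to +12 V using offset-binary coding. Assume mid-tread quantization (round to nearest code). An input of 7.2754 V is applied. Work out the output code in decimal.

code 52635

Full-scale span = 24 V; LSB = 24/2^16 = 366.21 µV.
Input sits at 52634.692 steps above V_low.
round(52634.692) = 52635.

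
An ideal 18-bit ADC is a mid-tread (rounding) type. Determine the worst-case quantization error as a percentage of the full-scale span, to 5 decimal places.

Rounding → worst-case error = ½ LSB = V_FS/2^19, so 100/524288 = 0.000190735 % of full scale.

0.00019 %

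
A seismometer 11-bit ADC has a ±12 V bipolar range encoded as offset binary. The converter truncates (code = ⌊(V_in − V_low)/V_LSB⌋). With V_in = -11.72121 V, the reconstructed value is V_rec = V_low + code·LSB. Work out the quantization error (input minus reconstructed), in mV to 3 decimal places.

LSB = 24/2^11 = 11.719 mV.
(-11.72121 − (−12))/0.0117188 = 23.7901; ⌊·⌋ gives code 23.
Reconstructed: -11.730469 V.
Difference: 0.00925875 V → 9.259 mV.

9.259 mV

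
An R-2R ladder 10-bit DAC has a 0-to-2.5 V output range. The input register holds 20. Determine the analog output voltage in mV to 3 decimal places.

48.828 mV

LSB = 2.5 V / 2^10 = 2.441 mV.
V_out = 0 + 20 × 0.00244141 V = 0.0488281 V.
= 48.828 mV.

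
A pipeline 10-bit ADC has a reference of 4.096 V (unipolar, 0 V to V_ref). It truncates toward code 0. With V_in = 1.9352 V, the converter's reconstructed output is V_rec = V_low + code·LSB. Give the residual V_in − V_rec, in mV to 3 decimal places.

Step size: 4.096 V ÷ 2^10 = 4.000 mV.
Scaled input = 483.8000 LSBs, so code = 483.
V_rec = 0 + 483·0.004 = 1.932 V.
Difference: 0.0032 V → 3.200 mV.

3.200 mV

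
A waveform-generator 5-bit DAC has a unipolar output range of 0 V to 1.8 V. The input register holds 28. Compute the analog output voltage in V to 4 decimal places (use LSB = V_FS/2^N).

1.5750 V

LSB = 1.8 V / 2^5 = 56.250 mV.
V_out = 0 + 28 × 0.05625 V = 1.575 V.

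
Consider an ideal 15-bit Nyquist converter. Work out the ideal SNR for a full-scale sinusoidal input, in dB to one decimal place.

SNR ≈ 6.02·N + 1.76 dB = 6.02·15 + 1.76 = 92.06 dB.

92.1 dB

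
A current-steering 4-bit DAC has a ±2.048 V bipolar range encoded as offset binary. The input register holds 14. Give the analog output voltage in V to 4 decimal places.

LSB = 4.096 V / 2^4 = 256.000 mV.
V_out = (−2.048) + 14 × 0.256 V = 1.536 V.

1.5360 V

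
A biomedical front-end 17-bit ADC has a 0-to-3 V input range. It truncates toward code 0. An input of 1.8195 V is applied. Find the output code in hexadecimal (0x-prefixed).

With 131072 levels over 3 V, one step is 22.89 µV.
(V_in − V_low)/LSB = (1.8195 − 0) / 2.28882e-05 = 79495.168.
⌊·⌋(79495.168) = 79495.
In hexadecimal (0x-prefixed): 0x13687.

code 0x13687 (decimal 79495)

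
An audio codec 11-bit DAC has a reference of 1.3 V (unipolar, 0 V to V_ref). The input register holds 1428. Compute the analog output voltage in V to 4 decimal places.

0.9064 V

LSB = 1.3 V / 2^11 = 0.635 mV.
V_out = 0 + 1428 × 0.000634766 V = 0.906445 V.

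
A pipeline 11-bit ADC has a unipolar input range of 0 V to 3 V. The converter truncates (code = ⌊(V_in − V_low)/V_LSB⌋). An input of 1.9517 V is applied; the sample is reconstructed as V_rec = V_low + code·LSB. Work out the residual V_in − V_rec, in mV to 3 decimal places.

LSB = 3/2^11 = 1.465 mV.
(V_in − V_low)/LSB = (1.9517 − 0)/0.00146484 = 1332.3605 → code 1332 (floor).
Reconstructed: 1.9511719 V.
V_in − V_rec = 0.000528125 V = 0.528 mV.

0.528 mV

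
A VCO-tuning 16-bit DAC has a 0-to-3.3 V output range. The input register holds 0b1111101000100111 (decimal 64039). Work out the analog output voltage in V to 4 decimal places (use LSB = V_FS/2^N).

3.2246 V

LSB = 3.3 V / 2^16 = 50.35 µV.
Code 0b1111101000100111 = 64039 decimal.
V_out = 0 + 64039 × 5.0354e-05 V = 3.22462 V.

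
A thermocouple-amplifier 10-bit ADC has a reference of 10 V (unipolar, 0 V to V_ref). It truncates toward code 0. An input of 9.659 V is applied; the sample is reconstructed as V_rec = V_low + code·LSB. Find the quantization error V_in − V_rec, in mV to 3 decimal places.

Step size: 10 V ÷ 2^10 = 9.766 mV.
Scaled input = 989.0816 LSBs, so code = 989.
Code 989 maps back to 0 + 989×0.00976562 V = 9.6582031 V.
Error = 9.659 − 9.6582031 = 0.000796875 V = 0.797 mV.

0.797 mV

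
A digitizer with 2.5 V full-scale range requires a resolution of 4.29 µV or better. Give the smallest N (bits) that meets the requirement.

20 bits

Number of steps required ≥ 2.5 V / 4.29 µV = 582750.58.
Need 2^N ≥ 582750.58; 2^19 = 524288, 2^20 = 1048576.
Minimum N = 20.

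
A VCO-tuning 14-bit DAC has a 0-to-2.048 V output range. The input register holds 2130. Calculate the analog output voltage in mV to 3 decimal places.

266.250 mV

LSB = 2.048 V / 2^14 = 125.00 µV.
V_out = 0 + 2130 × 0.000125 V = 0.26625 V.
= 266.250 mV.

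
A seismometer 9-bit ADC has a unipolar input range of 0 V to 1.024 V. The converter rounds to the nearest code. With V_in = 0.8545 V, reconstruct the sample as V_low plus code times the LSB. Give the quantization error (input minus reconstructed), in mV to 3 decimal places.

0.500 mV

LSB = 1.024/2^9 = 2.000 mV.
(V_in − V_low)/LSB = (0.8545 − 0)/0.002 = 427.2500 → code 427 (round).
Code 427 maps back to 0 + 427×0.002 V = 0.854 V.
Error = 0.8545 − 0.854 = 0.0005 V = 0.500 mV.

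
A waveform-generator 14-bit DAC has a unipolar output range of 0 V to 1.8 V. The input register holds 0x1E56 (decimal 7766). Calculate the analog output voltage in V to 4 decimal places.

LSB = 1.8 V / 2^14 = 109.86 µV.
Code 0x1E56 = 7766 decimal.
V_out = 0 + 7766 × 0.000109863 V = 0.853198 V.

0.8532 V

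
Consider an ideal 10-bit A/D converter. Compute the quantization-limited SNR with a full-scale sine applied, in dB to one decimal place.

SNR ≈ 6.02·N + 1.76 dB = 6.02·10 + 1.76 = 61.96 dB.

62.0 dB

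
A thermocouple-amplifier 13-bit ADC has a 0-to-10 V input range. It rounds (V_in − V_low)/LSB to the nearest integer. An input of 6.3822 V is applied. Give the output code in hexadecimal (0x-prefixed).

LSB = 10 V / 8192 = 1.221 mV.
(V_in − V_low)/LSB = (6.3822 − 0) / 0.0012207 = 5228.298.
round(5228.298) = 5228.
In hexadecimal (0x-prefixed): 0x146C.

code 0x146C (decimal 5228)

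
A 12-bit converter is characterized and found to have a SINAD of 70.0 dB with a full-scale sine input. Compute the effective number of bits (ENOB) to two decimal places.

11.34 bits

ENOB = (SINAD − 1.76) / 6.02 = (70.0 − 1.76)/6.02 = 11.336.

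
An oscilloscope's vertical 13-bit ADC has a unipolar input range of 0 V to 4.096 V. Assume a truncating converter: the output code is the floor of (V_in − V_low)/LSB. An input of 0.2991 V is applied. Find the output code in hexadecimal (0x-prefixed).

LSB = 4.096 V / 8192 = 0.500 mV.
(0.2991 − 0) / 0.0005 = 598.200 LSBs.
So the output code is 598.
In hexadecimal (0x-prefixed): 0x256.

code 0x256 (decimal 598)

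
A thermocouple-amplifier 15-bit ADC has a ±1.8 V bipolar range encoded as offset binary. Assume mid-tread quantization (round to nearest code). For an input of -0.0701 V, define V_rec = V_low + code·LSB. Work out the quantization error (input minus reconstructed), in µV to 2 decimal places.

Step size: 3.6 V ÷ 2^15 = 109.86 µV.
(V_in − V_low)/LSB = (-0.0701 − (−1.8))/0.000109863 = 15745.9342 → code 15746 (round).
Code 15746 maps back to (−1.8) + 15746×0.000109863 V = -0.070092773 V.
Difference: -7.22656e-06 V → -7.23 µV.

-7.23 µV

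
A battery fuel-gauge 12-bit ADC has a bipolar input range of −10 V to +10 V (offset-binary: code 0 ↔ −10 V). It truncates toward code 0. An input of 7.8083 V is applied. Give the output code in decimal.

code 3647

Full-scale span = 20 V; LSB = 20/2^12 = 4.883 mV.
Input sits at 3647.140 steps above V_low.
Floor → code 3647.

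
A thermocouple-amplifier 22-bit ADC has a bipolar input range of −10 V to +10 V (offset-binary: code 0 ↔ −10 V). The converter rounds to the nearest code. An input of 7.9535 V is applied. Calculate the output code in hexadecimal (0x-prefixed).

code 0x397382 (decimal 3765122)

LSB = 20 V / 4194304 = 4.77 µV.
(V_in − V_low)/LSB = (7.9535 − (−10)) / 4.76837e-06 = 3765121.843.
round(3765121.843) = 3765122.
In hexadecimal (0x-prefixed): 0x397382.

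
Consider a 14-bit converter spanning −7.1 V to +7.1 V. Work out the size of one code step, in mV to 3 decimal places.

Full-scale span = 14.2 V.
LSB = 14.2 / 2^14 = 14.2 / 16384 = 0.000866699 V = 0.867 mV.

0.867 mV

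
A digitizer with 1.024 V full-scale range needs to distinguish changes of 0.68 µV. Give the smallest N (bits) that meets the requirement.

21 bits

Number of steps required ≥ 1.024 V / 0.68 µV = 1505882.35.
Need 2^N ≥ 1505882.35; 2^20 = 1048576, 2^21 = 2097152.
Minimum N = 21.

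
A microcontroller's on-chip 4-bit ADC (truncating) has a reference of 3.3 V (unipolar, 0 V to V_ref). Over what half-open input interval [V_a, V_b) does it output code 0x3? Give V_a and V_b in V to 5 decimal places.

[0.61875 V, 0.82500 V)

LSB = 3.3/2^4 = 206.250 mV.
Code 0x3 = 3 decimal.
V_a = V_low + 3·LSB = 0.61875 V; V_b = V_low + 4·LSB = 0.825 V.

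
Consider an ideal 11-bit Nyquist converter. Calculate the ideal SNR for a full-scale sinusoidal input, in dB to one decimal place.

SNR ≈ 6.02·N + 1.76 dB = 6.02·11 + 1.76 = 67.98 dB.

68.0 dB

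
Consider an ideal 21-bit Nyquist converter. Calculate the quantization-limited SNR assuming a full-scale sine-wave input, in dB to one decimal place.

SNR ≈ 6.02·N + 1.76 dB = 6.02·21 + 1.76 = 128.18 dB.

128.2 dB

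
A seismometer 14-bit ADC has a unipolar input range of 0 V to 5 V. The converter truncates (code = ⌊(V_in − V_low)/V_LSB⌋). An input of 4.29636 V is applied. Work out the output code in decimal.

With 16384 levels over 5 V, one step is 305.18 µV.
(4.29636 − 0) / 0.000305176 = 14078.312 LSBs.
Floor → code 14078.

code 14078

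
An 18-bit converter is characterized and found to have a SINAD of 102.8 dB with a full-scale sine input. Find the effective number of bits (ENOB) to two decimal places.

ENOB = (SINAD − 1.76) / 6.02 = (102.8 − 1.76)/6.02 = 16.784.

16.78 bits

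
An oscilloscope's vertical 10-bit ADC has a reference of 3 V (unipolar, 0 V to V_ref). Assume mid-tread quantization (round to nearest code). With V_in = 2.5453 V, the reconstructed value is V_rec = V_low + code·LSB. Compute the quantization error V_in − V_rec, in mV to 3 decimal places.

-0.598 mV

LSB = 3/2^10 = 2.930 mV.
(2.5453 − 0)/0.00292969 = 868.7957; round gives code 869.
V_rec = 0 + 869·0.00292969 = 2.5458984 V.
Difference: -0.000598438 V → -0.598 mV.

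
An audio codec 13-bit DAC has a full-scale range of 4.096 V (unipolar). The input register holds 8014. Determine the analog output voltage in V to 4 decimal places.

4.0070 V

LSB = 4.096 V / 2^13 = 0.500 mV.
V_out = 0 + 8014 × 0.0005 V = 4.007 V.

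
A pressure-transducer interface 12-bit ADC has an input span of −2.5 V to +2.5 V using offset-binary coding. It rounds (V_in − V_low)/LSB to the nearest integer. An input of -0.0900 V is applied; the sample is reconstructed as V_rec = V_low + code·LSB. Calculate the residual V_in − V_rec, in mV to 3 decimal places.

0.332 mV

Step size: 5 V ÷ 2^12 = 1.221 mV.
(V_in − V_low)/LSB = (-0.0900 − (−2.5))/0.0012207 = 1974.2720 → code 1974 (round).
V_rec = (−2.5) + 1974·0.0012207 = -0.090332031 V.
V_in − V_rec = 0.000332031 V = 0.332 mV.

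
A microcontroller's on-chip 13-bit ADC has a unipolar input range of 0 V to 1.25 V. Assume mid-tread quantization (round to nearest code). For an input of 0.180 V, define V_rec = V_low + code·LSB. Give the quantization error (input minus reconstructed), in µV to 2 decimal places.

Step size: 1.25 V ÷ 2^13 = 152.59 µV.
(0.180 − 0)/0.000152588 = 1179.6480; round gives code 1180.
Code 1180 maps back to 0 + 1180×0.000152588 V = 0.18005371 V.
V_in − V_rec = -5.37109e-05 V = -53.71 µV.

-53.71 µV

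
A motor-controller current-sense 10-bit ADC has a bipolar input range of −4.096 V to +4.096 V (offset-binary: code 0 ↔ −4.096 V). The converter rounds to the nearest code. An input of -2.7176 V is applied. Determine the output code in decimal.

Full-scale span = 8.192 V; LSB = 8.192/2^10 = 8.000 mV.
(V_in − V_low)/LSB = (-2.7176 − (−4.096)) / 0.008 = 172.300.
Round → code 172.

code 172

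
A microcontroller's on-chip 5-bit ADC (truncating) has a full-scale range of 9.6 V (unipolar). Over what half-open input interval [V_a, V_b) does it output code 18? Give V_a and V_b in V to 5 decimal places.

LSB = 9.6/2^5 = 300.000 mV.
V_a = V_low + 18·LSB = 5.4 V; V_b = V_low + 19·LSB = 5.7 V.

[5.40000 V, 5.70000 V)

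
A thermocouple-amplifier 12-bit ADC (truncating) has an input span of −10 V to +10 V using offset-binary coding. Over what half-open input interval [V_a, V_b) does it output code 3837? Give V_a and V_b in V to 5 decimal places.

LSB = 20/2^12 = 4.883 mV.
V_a = V_low + 3837·LSB = 8.73535 V; V_b = V_low + 3838·LSB = 8.74023 V.

[8.73535 V, 8.74023 V)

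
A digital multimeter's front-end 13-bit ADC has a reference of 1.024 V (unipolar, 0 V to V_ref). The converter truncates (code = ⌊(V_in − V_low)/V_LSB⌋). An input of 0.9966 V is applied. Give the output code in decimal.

LSB = 1.024 V / 8192 = 125.00 µV.
(V_in − V_low)/LSB = (0.9966 − 0) / 0.000125 = 7972.800.
⌊·⌋(7972.800) = 7972.

code 7972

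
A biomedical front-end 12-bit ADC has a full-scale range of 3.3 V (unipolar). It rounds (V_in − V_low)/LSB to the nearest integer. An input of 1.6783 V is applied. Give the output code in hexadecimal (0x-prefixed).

code 0x823 (decimal 2083)

LSB = 3.3 V / 4096 = 0.806 mV.
Input sits at 2083.126 steps above V_low.
round(2083.126) = 2083.
In hexadecimal (0x-prefixed): 0x823.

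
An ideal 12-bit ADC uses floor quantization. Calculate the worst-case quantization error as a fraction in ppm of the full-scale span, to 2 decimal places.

244.14 ppm

Truncating → worst-case error = 1 LSB = V_FS/2^12, so 1e+06/4096 = 244.141 ppm of full scale.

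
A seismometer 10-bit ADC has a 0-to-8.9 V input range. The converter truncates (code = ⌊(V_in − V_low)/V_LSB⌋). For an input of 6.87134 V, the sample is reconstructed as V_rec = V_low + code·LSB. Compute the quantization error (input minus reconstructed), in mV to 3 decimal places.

One LSB is 8.9 V / 1024 = 8.691 mV.
(V_in − V_low)/LSB = (6.87134 − 0)/0.00869141 = 790.5901 → code 790 (floor).
Reconstructed: 6.8662109 V.
V_in − V_rec = 0.00512906 V = 5.129 mV.

5.129 mV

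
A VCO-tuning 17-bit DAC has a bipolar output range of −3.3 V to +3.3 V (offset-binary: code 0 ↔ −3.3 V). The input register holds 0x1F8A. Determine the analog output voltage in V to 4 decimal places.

LSB = 6.6 V / 2^17 = 50.35 µV.
Code 0x1F8A = 8074 decimal.
V_out = (−3.3) + 8074 × 5.0354e-05 V = -2.89344 V.

-2.8934 V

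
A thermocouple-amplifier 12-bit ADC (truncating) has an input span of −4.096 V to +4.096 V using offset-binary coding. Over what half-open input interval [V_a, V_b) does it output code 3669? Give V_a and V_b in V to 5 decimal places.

[3.24200 V, 3.24400 V)

LSB = 8.192/2^12 = 2.000 mV.
V_a = V_low + 3669·LSB = 3.242 V; V_b = V_low + 3670·LSB = 3.244 V.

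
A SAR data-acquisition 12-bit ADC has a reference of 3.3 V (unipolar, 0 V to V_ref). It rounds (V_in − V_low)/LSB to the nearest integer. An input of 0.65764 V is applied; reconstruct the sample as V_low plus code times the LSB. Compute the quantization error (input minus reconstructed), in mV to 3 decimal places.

0.218 mV

Step size: 3.3 V ÷ 2^12 = 0.806 mV.
Scaled input = 816.2707 LSBs, so code = 816.
Code 816 maps back to 0 + 816×0.000805664 V = 0.65742188 V.
V_in − V_rec = 0.000218125 V = 0.218 mV.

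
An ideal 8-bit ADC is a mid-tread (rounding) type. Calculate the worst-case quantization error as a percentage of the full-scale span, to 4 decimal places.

0.1953 %

Rounding → worst-case error = ½ LSB = V_FS/2^9, so 100/512 = 0.195312 % of full scale.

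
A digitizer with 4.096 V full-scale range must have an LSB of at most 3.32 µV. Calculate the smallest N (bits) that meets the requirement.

Number of steps required ≥ 4.096 V / 3.32 µV = 1233734.94.
Need 2^N ≥ 1233734.94; 2^20 = 1048576, 2^21 = 2097152.
Minimum N = 21.

21 bits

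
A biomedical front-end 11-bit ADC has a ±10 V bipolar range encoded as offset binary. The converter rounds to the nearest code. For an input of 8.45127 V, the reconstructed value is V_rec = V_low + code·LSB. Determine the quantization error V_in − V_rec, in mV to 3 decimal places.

Step size: 20 V ÷ 2^11 = 9.766 mV.
(V_in − V_low)/LSB = (8.45127 − (−10))/0.00976562 = 1889.4100 → code 1889 (round).
V_rec = (−10) + 1889·0.00976562 = 8.4472656 V.
Error = 8.45127 − 8.4472656 = 0.00400438 V = 4.004 mV.

4.004 mV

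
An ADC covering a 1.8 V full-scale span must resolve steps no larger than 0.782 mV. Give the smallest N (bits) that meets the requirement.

12 bits

Number of steps required ≥ 1.8 V / 0.782 mV = 2301.79.
Need 2^N ≥ 2301.79; 2^11 = 2048, 2^12 = 4096.
Minimum N = 12.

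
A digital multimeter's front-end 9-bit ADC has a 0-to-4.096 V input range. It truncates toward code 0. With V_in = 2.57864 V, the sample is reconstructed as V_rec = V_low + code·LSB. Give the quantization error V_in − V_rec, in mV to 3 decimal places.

Step size: 4.096 V ÷ 2^9 = 8.000 mV.
Scaled input = 322.3300 LSBs, so code = 322.
Reconstructed: 2.576 V.
Error = 2.57864 − 2.576 = 0.00264 V = 2.640 mV.

2.640 mV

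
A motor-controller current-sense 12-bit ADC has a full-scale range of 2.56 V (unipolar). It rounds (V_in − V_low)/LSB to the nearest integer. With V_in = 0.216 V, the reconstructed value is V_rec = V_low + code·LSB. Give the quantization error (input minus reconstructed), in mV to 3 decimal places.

-0.250 mV

One LSB is 2.56 V / 4096 = 0.625 mV.
(V_in − V_low)/LSB = (0.216 − 0)/0.000625 = 345.6000 → code 346 (round).
Code 346 maps back to 0 + 346×0.000625 V = 0.21625 V.
Difference: -0.00025 V → -0.250 mV.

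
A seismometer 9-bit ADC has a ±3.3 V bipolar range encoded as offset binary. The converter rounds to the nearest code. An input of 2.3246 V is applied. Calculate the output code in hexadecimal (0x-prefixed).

With 512 levels over 6.6 V, one step is 12.891 mV.
Input sits at 436.333 steps above V_low.
Round → code 436.
In hexadecimal (0x-prefixed): 0x1B4.

code 0x1B4 (decimal 436)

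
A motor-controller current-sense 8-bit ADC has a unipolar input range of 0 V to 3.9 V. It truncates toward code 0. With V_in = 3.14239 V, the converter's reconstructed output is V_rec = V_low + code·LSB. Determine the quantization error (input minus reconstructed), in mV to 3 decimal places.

Step size: 3.9 V ÷ 2^8 = 15.234 mV.
(V_in − V_low)/LSB = (3.14239 − 0)/0.0152344 = 206.2697 → code 206 (floor).
V_rec = 0 + 206·0.0152344 = 3.1382812 V.
V_in − V_rec = 0.00410875 V = 4.109 mV.

4.109 mV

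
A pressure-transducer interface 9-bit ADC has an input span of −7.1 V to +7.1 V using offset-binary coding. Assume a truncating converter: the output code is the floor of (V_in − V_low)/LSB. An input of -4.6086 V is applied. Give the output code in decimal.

code 89

With 512 levels over 14.2 V, one step is 27.734 mV.
(V_in − V_low)/LSB = (-4.6086 − (−7.1)) / 0.0277344 = 89.831.
⌊·⌋(89.831) = 89.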